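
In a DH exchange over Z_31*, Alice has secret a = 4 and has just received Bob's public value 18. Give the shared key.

10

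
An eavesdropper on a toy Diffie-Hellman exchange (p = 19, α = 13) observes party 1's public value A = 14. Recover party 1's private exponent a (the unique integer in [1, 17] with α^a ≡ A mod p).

Try successive powers of 13 modulo 19:
13^1 ≡ 13
13^2 ≡ 17
13^3 ≡ 12
13^4 ≡ 4
13^5 ≡ 14
Found: a = 5.

5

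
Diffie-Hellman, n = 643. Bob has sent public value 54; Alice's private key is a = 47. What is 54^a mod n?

611

Shared key K = 54^47 mod 643.
54^1 ≡ 54 (mod 643)
54^2 = (54^1)^2 ≡ 54^2 = 2916 ≡ 344 (mod 643)
54^4 = (54^2)^2 ≡ 344^2 = 118336 ≡ 24 (mod 643)
54^8 = (54^4)^2 ≡ 24^2 = 576 ≡ 576 (mod 643)
54^16 = (54^8)^2 ≡ 576^2 = 331776 ≡ 631 (mod 643)
54^32 = (54^16)^2 ≡ 631^2 = 398161 ≡ 144 (mod 643)
54^47 = 54^32 · 54^8 · 54^4 · 54^2 · 54^1 ≡ 144 · 576 · 24 · 344 · 54 ≡ 611 (mod 643).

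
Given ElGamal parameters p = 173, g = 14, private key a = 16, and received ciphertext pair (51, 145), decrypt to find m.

Shared mask s = c₁^a mod p = 51^16 mod 173.
51^1 ≡ 51 (mod 173)
51^2 = (51^1)^2 ≡ 51^2 = 2601 ≡ 6 (mod 173)
51^4 = (51^2)^2 ≡ 6^2 = 36 ≡ 36 (mod 173)
51^8 = (51^4)^2 ≡ 36^2 = 1296 ≡ 85 (mod 173)
51^16 = (51^8)^2 ≡ 85^2 = 7225 ≡ 132 (mod 173)
So s = 132; s⁻¹ ≡ 135 (mod 173).
m = c₂ · s⁻¹ mod 173 = 145 · 135 mod 173 = 26.

26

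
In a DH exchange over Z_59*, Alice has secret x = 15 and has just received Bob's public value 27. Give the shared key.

26

Shared key K = 27^15 mod 59.
27^1 ≡ 27 (mod 59)
27^2 = (27^1)^2 ≡ 27^2 = 729 ≡ 21 (mod 59)
27^4 = (27^2)^2 ≡ 21^2 = 441 ≡ 28 (mod 59)
27^8 = (27^4)^2 ≡ 28^2 = 784 ≡ 17 (mod 59)
27^15 = 27^8 · 27^4 · 27^2 · 27^1 ≡ 17 · 28 · 21 · 27 ≡ 26 (mod 59).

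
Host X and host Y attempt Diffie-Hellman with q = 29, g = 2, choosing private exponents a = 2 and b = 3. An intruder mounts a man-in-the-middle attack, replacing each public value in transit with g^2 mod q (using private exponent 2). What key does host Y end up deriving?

6

Host Y receives an intruder's public value M = 2^2 mod 29 instead of the honest one.
2^1 ≡ 2 (mod 29)
2^2 = (2^1)^2 ≡ 2^2 = 4 ≡ 4 (mod 29)
So M = 4. Host Y computes K = M^3 mod 29.
4^1 ≡ 4 (mod 29)
4^2 = (4^1)^2 ≡ 4^2 = 16 ≡ 16 (mod 29)
4^3 = 4^2 · 4^1 ≡ 16 · 4 ≡ 6 (mod 29).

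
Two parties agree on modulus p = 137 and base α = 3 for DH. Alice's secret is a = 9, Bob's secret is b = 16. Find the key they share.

122

Bob sends B = α^b mod p = 3^16 mod 137.
3^1 ≡ 3 (mod 137)
3^2 = (3^1)^2 ≡ 3^2 = 9 ≡ 9 (mod 137)
3^4 = (3^2)^2 ≡ 9^2 = 81 ≡ 81 (mod 137)
3^8 = (3^4)^2 ≡ 81^2 = 6561 ≡ 122 (mod 137)
3^16 = (3^8)^2 ≡ 122^2 = 14884 ≡ 88 (mod 137)
So B = 88. Alice then computes K = B^a mod p = 88^9 mod 137.
88^1 ≡ 88 (mod 137)
88^2 = (88^1)^2 ≡ 88^2 = 7744 ≡ 72 (mod 137)
88^4 = (88^2)^2 ≡ 72^2 = 5184 ≡ 115 (mod 137)
88^8 = (88^4)^2 ≡ 115^2 = 13225 ≡ 73 (mod 137)
88^9 = 88^8 · 88^1 ≡ 73 · 88 ≡ 122 (mod 137).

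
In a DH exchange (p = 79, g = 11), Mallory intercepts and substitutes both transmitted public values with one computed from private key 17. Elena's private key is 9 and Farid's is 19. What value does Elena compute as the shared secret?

Elena receives Mallory's public value M = 11^17 mod 79 instead of the honest one.
11^1 ≡ 11 (mod 79)
11^2 = (11^1)^2 ≡ 11^2 = 121 ≡ 42 (mod 79)
11^4 = (11^2)^2 ≡ 42^2 = 1764 ≡ 26 (mod 79)
11^8 = (11^4)^2 ≡ 26^2 = 676 ≡ 44 (mod 79)
11^16 = (11^8)^2 ≡ 44^2 = 1936 ≡ 40 (mod 79)
11^17 = 11^16 · 11^1 ≡ 40 · 11 ≡ 45 (mod 79).
So M = 45. Elena computes K = M^9 mod 79.
45^1 ≡ 45 (mod 79)
45^2 = (45^1)^2 ≡ 45^2 = 2025 ≡ 50 (mod 79)
45^4 = (45^2)^2 ≡ 50^2 = 2500 ≡ 51 (mod 79)
45^8 = (45^4)^2 ≡ 51^2 = 2601 ≡ 73 (mod 79)
45^9 = 45^8 · 45^1 ≡ 73 · 45 ≡ 46 (mod 79).

46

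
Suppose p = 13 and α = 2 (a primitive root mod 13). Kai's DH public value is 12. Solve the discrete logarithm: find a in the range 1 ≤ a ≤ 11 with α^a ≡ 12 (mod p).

6

Try successive powers of 2 modulo 13:
2^1 ≡ 2
2^2 ≡ 4
2^3 ≡ 8
2^4 ≡ 3
2^5 ≡ 6
2^6 ≡ 12
Found: a = 6.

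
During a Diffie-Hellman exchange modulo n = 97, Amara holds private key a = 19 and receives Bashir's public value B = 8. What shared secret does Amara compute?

Shared key K = 8^19 mod 97.
8^1 ≡ 8 (mod 97)
8^2 = (8^1)^2 ≡ 8^2 = 64 ≡ 64 (mod 97)
8^4 = (8^2)^2 ≡ 64^2 = 4096 ≡ 22 (mod 97)
8^8 = (8^4)^2 ≡ 22^2 = 484 ≡ 96 (mod 97)
8^16 = (8^8)^2 ≡ 96^2 = 9216 ≡ 1 (mod 97)
8^19 = 8^16 · 8^2 · 8^1 ≡ 1 · 64 · 8 ≡ 27 (mod 97).

27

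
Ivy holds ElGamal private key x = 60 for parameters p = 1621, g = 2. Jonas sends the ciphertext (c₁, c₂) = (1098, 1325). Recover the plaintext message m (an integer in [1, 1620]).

Shared mask s = c₁^x mod p = 1098^60 mod 1621.
1098^1 ≡ 1098 (mod 1621)
1098^2 = (1098^1)^2 ≡ 1098^2 = 1205604 ≡ 1201 (mod 1621)
1098^4 = (1098^2)^2 ≡ 1201^2 = 1442401 ≡ 1332 (mod 1621)
1098^8 = (1098^4)^2 ≡ 1332^2 = 1774224 ≡ 850 (mod 1621)
1098^16 = (1098^8)^2 ≡ 850^2 = 722500 ≡ 1155 (mod 1621)
1098^32 = (1098^16)^2 ≡ 1155^2 = 1334025 ≡ 1563 (mod 1621)
1098^60 = 1098^32 · 1098^16 · 1098^8 · 1098^4 ≡ 1563 · 1155 · 850 · 1332 ≡ 1385 (mod 1621).
So s = 1385; s⁻¹ ≡ 941 (mod 1621).
m = c₂ · s⁻¹ mod 1621 = 1325 · 941 mod 1621 = 276.

276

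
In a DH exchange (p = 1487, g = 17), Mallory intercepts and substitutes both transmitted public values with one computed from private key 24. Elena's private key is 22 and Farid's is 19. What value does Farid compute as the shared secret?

1290

Farid receives Mallory's public value M = 17^24 mod 1487 instead of the honest one.
17^1 ≡ 17 (mod 1487)
17^2 = (17^1)^2 ≡ 17^2 = 289 ≡ 289 (mod 1487)
17^4 = (17^2)^2 ≡ 289^2 = 83521 ≡ 249 (mod 1487)
17^8 = (17^4)^2 ≡ 249^2 = 62001 ≡ 1034 (mod 1487)
17^16 = (17^8)^2 ≡ 1034^2 = 1069156 ≡ 3 (mod 1487)
17^24 = 17^16 · 17^8 ≡ 3 · 1034 ≡ 128 (mod 1487).
So M = 128. Farid computes K = M^19 mod 1487.
128^1 ≡ 128 (mod 1487)
128^2 = (128^1)^2 ≡ 128^2 = 16384 ≡ 27 (mod 1487)
128^4 = (128^2)^2 ≡ 27^2 = 729 ≡ 729 (mod 1487)
128^8 = (128^4)^2 ≡ 729^2 = 531441 ≡ 582 (mod 1487)
128^16 = (128^8)^2 ≡ 582^2 = 338724 ≡ 1175 (mod 1487)
128^19 = 128^16 · 128^2 · 128^1 ≡ 1175 · 27 · 128 ≡ 1290 (mod 1487).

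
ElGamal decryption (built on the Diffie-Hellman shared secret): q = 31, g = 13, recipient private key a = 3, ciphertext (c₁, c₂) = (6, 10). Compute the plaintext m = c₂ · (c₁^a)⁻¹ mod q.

21

Shared mask s = c₁^a mod q = 6^3 mod 31.
6^1 ≡ 6 (mod 31)
6^2 = (6^1)^2 ≡ 6^2 = 36 ≡ 5 (mod 31)
6^3 = 6^2 · 6^1 ≡ 5 · 6 ≡ 30 (mod 31).
So s = 30; s⁻¹ ≡ 30 (mod 31).
m = c₂ · s⁻¹ mod 31 = 10 · 30 mod 31 = 21.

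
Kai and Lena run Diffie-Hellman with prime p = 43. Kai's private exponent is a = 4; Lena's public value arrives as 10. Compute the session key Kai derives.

24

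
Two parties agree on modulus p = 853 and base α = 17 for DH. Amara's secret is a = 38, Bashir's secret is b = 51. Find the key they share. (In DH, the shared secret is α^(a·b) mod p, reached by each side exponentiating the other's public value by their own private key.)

369

Amara sends A = α^a mod p = 17^38 mod 853.
17^1 ≡ 17 (mod 853)
17^2 = (17^1)^2 ≡ 17^2 = 289 ≡ 289 (mod 853)
17^4 = (17^2)^2 ≡ 289^2 = 83521 ≡ 780 (mod 853)
17^8 = (17^4)^2 ≡ 780^2 = 608400 ≡ 211 (mod 853)
17^16 = (17^8)^2 ≡ 211^2 = 44521 ≡ 165 (mod 853)
17^32 = (17^16)^2 ≡ 165^2 = 27225 ≡ 782 (mod 853)
17^38 = 17^32 · 17^4 · 17^2 ≡ 782 · 780 · 289 ≡ 19 (mod 853).
So A = 19. Bashir then computes K = A^b mod p = 19^51 mod 853.
19^1 ≡ 19 (mod 853)
19^2 = (19^1)^2 ≡ 19^2 = 361 ≡ 361 (mod 853)
19^4 = (19^2)^2 ≡ 361^2 = 130321 ≡ 665 (mod 853)
19^8 = (19^4)^2 ≡ 665^2 = 442225 ≡ 371 (mod 853)
19^16 = (19^8)^2 ≡ 371^2 = 137641 ≡ 308 (mod 853)
19^32 = (19^16)^2 ≡ 308^2 = 94864 ≡ 181 (mod 853)
19^51 = 19^32 · 19^16 · 19^2 · 19^1 ≡ 181 · 308 · 361 · 19 ≡ 369 (mod 853).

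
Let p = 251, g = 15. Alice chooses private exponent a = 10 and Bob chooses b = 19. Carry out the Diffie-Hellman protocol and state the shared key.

Bob sends B = g^b mod p = 15^19 mod 251.
15^1 ≡ 15 (mod 251)
15^2 = (15^1)^2 ≡ 15^2 = 225 ≡ 225 (mod 251)
15^4 = (15^2)^2 ≡ 225^2 = 50625 ≡ 174 (mod 251)
15^8 = (15^4)^2 ≡ 174^2 = 30276 ≡ 156 (mod 251)
15^16 = (15^8)^2 ≡ 156^2 = 24336 ≡ 240 (mod 251)
15^19 = 15^16 · 15^2 · 15^1 ≡ 240 · 225 · 15 ≡ 23 (mod 251).
So B = 23. Alice then computes K = B^a mod p = 23^10 mod 251.
23^1 ≡ 23 (mod 251)
23^2 = (23^1)^2 ≡ 23^2 = 529 ≡ 27 (mod 251)
23^4 = (23^2)^2 ≡ 27^2 = 729 ≡ 227 (mod 251)
23^8 = (23^4)^2 ≡ 227^2 = 51529 ≡ 74 (mod 251)
23^10 = 23^8 · 23^2 ≡ 74 · 27 ≡ 241 (mod 251).

241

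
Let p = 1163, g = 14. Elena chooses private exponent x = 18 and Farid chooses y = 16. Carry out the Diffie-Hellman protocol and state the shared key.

312

Farid sends B = g^y mod p = 14^16 mod 1163.
14^1 ≡ 14 (mod 1163)
14^2 = (14^1)^2 ≡ 14^2 = 196 ≡ 196 (mod 1163)
14^4 = (14^2)^2 ≡ 196^2 = 38416 ≡ 37 (mod 1163)
14^8 = (14^4)^2 ≡ 37^2 = 1369 ≡ 206 (mod 1163)
14^16 = (14^8)^2 ≡ 206^2 = 42436 ≡ 568 (mod 1163)
So B = 568. Elena then computes K = B^x mod p = 568^18 mod 1163.
568^1 ≡ 568 (mod 1163)
568^2 = (568^1)^2 ≡ 568^2 = 322624 ≡ 473 (mod 1163)
568^4 = (568^2)^2 ≡ 473^2 = 223729 ≡ 433 (mod 1163)
568^8 = (568^4)^2 ≡ 433^2 = 187489 ≡ 246 (mod 1163)
568^16 = (568^8)^2 ≡ 246^2 = 60516 ≡ 40 (mod 1163)
568^18 = 568^16 · 568^2 ≡ 40 · 473 ≡ 312 (mod 1163).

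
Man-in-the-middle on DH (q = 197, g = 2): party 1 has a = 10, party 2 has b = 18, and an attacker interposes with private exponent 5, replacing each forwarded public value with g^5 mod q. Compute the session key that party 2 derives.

Party 2 receives an attacker's public value M = 2^5 mod 197 instead of the honest one.
2^1 ≡ 2 (mod 197)
2^2 = (2^1)^2 ≡ 2^2 = 4 ≡ 4 (mod 197)
2^4 = (2^2)^2 ≡ 4^2 = 16 ≡ 16 (mod 197)
2^5 = 2^4 · 2^1 ≡ 16 · 2 ≡ 32 (mod 197).
So M = 32. Party 2 computes K = M^18 mod 197.
32^1 ≡ 32 (mod 197)
32^2 = (32^1)^2 ≡ 32^2 = 1024 ≡ 39 (mod 197)
32^4 = (32^2)^2 ≡ 39^2 = 1521 ≡ 142 (mod 197)
32^8 = (32^4)^2 ≡ 142^2 = 20164 ≡ 70 (mod 197)
32^16 = (32^8)^2 ≡ 70^2 = 4900 ≡ 172 (mod 197)
32^18 = 32^16 · 32^2 ≡ 172 · 39 ≡ 10 (mod 197).

10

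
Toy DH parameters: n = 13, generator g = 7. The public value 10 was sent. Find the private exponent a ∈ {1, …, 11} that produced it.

2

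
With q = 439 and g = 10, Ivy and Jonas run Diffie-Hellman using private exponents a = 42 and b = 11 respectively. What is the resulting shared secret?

Ivy sends A = g^a mod q = 10^42 mod 439.
10^1 ≡ 10 (mod 439)
10^2 = (10^1)^2 ≡ 10^2 = 100 ≡ 100 (mod 439)
10^4 = (10^2)^2 ≡ 100^2 = 10000 ≡ 342 (mod 439)
10^8 = (10^4)^2 ≡ 342^2 = 116964 ≡ 190 (mod 439)
10^16 = (10^8)^2 ≡ 190^2 = 36100 ≡ 102 (mod 439)
10^32 = (10^16)^2 ≡ 102^2 = 10404 ≡ 307 (mod 439)
10^42 = 10^32 · 10^8 · 10^2 ≡ 307 · 190 · 100 ≡ 7 (mod 439).
So A = 7. Jonas then computes K = A^b mod q = 7^11 mod 439.
7^1 ≡ 7 (mod 439)
7^2 = (7^1)^2 ≡ 7^2 = 49 ≡ 49 (mod 439)
7^4 = (7^2)^2 ≡ 49^2 = 2401 ≡ 206 (mod 439)
7^8 = (7^4)^2 ≡ 206^2 = 42436 ≡ 292 (mod 439)
7^11 = 7^8 · 7^2 · 7^1 ≡ 292 · 49 · 7 ≡ 64 (mod 439).

64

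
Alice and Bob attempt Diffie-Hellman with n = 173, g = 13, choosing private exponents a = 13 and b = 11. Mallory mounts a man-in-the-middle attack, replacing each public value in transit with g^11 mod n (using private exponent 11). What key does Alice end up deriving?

122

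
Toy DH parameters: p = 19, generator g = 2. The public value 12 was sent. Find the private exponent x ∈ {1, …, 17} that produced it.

15

Try successive powers of 2 modulo 19:
2^1 ≡ 2
2^2 ≡ 4
2^3 ≡ 8
2^4 ≡ 16
2^5 ≡ 13
2^6 ≡ 7
2^7 ≡ 14
2^8 ≡ 9
2^9 ≡ 18
2^10 ≡ 17
2^11 ≡ 15
2^12 ≡ 11
2^13 ≡ 3
2^14 ≡ 6
2^15 ≡ 12
Found: x = 15.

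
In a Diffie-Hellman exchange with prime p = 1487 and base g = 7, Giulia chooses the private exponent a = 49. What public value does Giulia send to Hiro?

Public value = 7^49 (mod 1487).
7^1 ≡ 7 (mod 1487)
7^2 = (7^1)^2 ≡ 7^2 = 49 ≡ 49 (mod 1487)
7^4 = (7^2)^2 ≡ 49^2 = 2401 ≡ 914 (mod 1487)
7^8 = (7^4)^2 ≡ 914^2 = 835396 ≡ 1189 (mod 1487)
7^16 = (7^8)^2 ≡ 1189^2 = 1413721 ≡ 1071 (mod 1487)
7^32 = (7^16)^2 ≡ 1071^2 = 1147041 ≡ 564 (mod 1487)
7^49 = 7^32 · 7^16 · 7^1 ≡ 564 · 1071 · 7 ≡ 767 (mod 1487).

767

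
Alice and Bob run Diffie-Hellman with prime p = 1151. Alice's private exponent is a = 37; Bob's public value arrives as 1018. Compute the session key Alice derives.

353

Shared key K = 1018^37 mod 1151.
1018^1 ≡ 1018 (mod 1151)
1018^2 = (1018^1)^2 ≡ 1018^2 = 1036324 ≡ 424 (mod 1151)
1018^4 = (1018^2)^2 ≡ 424^2 = 179776 ≡ 220 (mod 1151)
1018^8 = (1018^4)^2 ≡ 220^2 = 48400 ≡ 58 (mod 1151)
1018^16 = (1018^8)^2 ≡ 58^2 = 3364 ≡ 1062 (mod 1151)
1018^32 = (1018^16)^2 ≡ 1062^2 = 1127844 ≡ 1015 (mod 1151)
1018^37 = 1018^32 · 1018^4 · 1018^1 ≡ 1015 · 220 · 1018 ≡ 353 (mod 1151).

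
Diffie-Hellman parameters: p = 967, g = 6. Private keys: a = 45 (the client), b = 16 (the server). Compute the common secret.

797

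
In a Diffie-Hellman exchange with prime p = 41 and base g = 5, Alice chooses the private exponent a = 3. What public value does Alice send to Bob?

2

Public value = 5^3 (mod 41).
5^1 ≡ 5 (mod 41)
5^2 = (5^1)^2 ≡ 5^2 = 25 ≡ 25 (mod 41)
5^3 = 5^2 · 5^1 ≡ 25 · 5 ≡ 2 (mod 41).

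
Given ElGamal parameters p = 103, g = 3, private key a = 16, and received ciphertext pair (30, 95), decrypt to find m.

69

Shared mask s = c₁^a mod p = 30^16 mod 103.
30^1 ≡ 30 (mod 103)
30^2 = (30^1)^2 ≡ 30^2 = 900 ≡ 76 (mod 103)
30^4 = (30^2)^2 ≡ 76^2 = 5776 ≡ 8 (mod 103)
30^8 = (30^4)^2 ≡ 8^2 = 64 ≡ 64 (mod 103)
30^16 = (30^8)^2 ≡ 64^2 = 4096 ≡ 79 (mod 103)
So s = 79; s⁻¹ ≡ 30 (mod 103).
m = c₂ · s⁻¹ mod 103 = 95 · 30 mod 103 = 69.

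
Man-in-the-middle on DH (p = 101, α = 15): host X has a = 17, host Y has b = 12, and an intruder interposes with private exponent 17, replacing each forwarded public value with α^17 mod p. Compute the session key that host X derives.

Host X receives an intruder's public value M = 15^17 mod 101 instead of the honest one.
15^1 ≡ 15 (mod 101)
15^2 = (15^1)^2 ≡ 15^2 = 225 ≡ 23 (mod 101)
15^4 = (15^2)^2 ≡ 23^2 = 529 ≡ 24 (mod 101)
15^8 = (15^4)^2 ≡ 24^2 = 576 ≡ 71 (mod 101)
15^16 = (15^8)^2 ≡ 71^2 = 5041 ≡ 92 (mod 101)
15^17 = 15^16 · 15^1 ≡ 92 · 15 ≡ 67 (mod 101).
So M = 67. Host X computes K = M^17 mod 101.
67^1 ≡ 67 (mod 101)
67^2 = (67^1)^2 ≡ 67^2 = 4489 ≡ 45 (mod 101)
67^4 = (67^2)^2 ≡ 45^2 = 2025 ≡ 5 (mod 101)
67^8 = (67^4)^2 ≡ 5^2 = 25 ≡ 25 (mod 101)
67^16 = (67^8)^2 ≡ 25^2 = 625 ≡ 19 (mod 101)
67^17 = 67^16 · 67^1 ≡ 19 · 67 ≡ 61 (mod 101).

61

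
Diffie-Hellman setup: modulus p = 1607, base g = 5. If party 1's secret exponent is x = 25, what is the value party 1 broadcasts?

Public value = 5^25 (mod 1607).
5^1 ≡ 5 (mod 1607)
5^2 = (5^1)^2 ≡ 5^2 = 25 ≡ 25 (mod 1607)
5^4 = (5^2)^2 ≡ 25^2 = 625 ≡ 625 (mod 1607)
5^8 = (5^4)^2 ≡ 625^2 = 390625 ≡ 124 (mod 1607)
5^16 = (5^8)^2 ≡ 124^2 = 15376 ≡ 913 (mod 1607)
5^25 = 5^16 · 5^8 · 5^1 ≡ 913 · 124 · 5 ≡ 396 (mod 1607).

396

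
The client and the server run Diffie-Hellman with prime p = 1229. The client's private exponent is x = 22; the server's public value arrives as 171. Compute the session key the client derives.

1168

Shared key K = 171^22 mod 1229.
171^1 ≡ 171 (mod 1229)
171^2 = (171^1)^2 ≡ 171^2 = 29241 ≡ 974 (mod 1229)
171^4 = (171^2)^2 ≡ 974^2 = 948676 ≡ 1117 (mod 1229)
171^8 = (171^4)^2 ≡ 1117^2 = 1247689 ≡ 254 (mod 1229)
171^16 = (171^8)^2 ≡ 254^2 = 64516 ≡ 608 (mod 1229)
171^22 = 171^16 · 171^4 · 171^2 ≡ 608 · 1117 · 974 ≡ 1168 (mod 1229).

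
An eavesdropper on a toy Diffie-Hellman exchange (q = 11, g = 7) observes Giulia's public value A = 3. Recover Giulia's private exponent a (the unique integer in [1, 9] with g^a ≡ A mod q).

4

Try successive powers of 7 modulo 11:
7^1 ≡ 7
7^2 ≡ 5
7^3 ≡ 2
7^4 ≡ 3
Found: a = 4.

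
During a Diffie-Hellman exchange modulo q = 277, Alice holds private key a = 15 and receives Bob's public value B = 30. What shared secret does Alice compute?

Shared key K = 30^15 mod 277.
30^1 ≡ 30 (mod 277)
30^2 = (30^1)^2 ≡ 30^2 = 900 ≡ 69 (mod 277)
30^4 = (30^2)^2 ≡ 69^2 = 4761 ≡ 52 (mod 277)
30^8 = (30^4)^2 ≡ 52^2 = 2704 ≡ 211 (mod 277)
30^15 = 30^8 · 30^4 · 30^2 · 30^1 ≡ 211 · 52 · 69 · 30 ≡ 256 (mod 277).

256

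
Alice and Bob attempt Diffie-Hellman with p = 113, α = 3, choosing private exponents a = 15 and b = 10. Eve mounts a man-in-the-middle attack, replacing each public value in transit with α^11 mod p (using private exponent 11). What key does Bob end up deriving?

Bob receives Eve's public value M = 3^11 mod 113 instead of the honest one.
3^1 ≡ 3 (mod 113)
3^2 = (3^1)^2 ≡ 3^2 = 9 ≡ 9 (mod 113)
3^4 = (3^2)^2 ≡ 9^2 = 81 ≡ 81 (mod 113)
3^8 = (3^4)^2 ≡ 81^2 = 6561 ≡ 7 (mod 113)
3^11 = 3^8 · 3^2 · 3^1 ≡ 7 · 9 · 3 ≡ 76 (mod 113).
So M = 76. Bob computes K = M^10 mod 113.
76^1 ≡ 76 (mod 113)
76^2 = (76^1)^2 ≡ 76^2 = 5776 ≡ 13 (mod 113)
76^4 = (76^2)^2 ≡ 13^2 = 169 ≡ 56 (mod 113)
76^8 = (76^4)^2 ≡ 56^2 = 3136 ≡ 85 (mod 113)
76^10 = 76^8 · 76^2 ≡ 85 · 13 ≡ 88 (mod 113).

88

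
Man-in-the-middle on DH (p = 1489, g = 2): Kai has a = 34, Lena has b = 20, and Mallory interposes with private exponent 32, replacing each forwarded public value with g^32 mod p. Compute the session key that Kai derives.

Kai receives Mallory's public value M = 2^32 mod 1489 instead of the honest one.
2^1 ≡ 2 (mod 1489)
2^2 = (2^1)^2 ≡ 2^2 = 4 ≡ 4 (mod 1489)
2^4 = (2^2)^2 ≡ 4^2 = 16 ≡ 16 (mod 1489)
2^8 = (2^4)^2 ≡ 16^2 = 256 ≡ 256 (mod 1489)
2^16 = (2^8)^2 ≡ 256^2 = 65536 ≡ 20 (mod 1489)
2^32 = (2^16)^2 ≡ 20^2 = 400 ≡ 400 (mod 1489)
So M = 400. Kai computes K = M^34 mod 1489.
400^1 ≡ 400 (mod 1489)
400^2 = (400^1)^2 ≡ 400^2 = 160000 ≡ 677 (mod 1489)
400^4 = (400^2)^2 ≡ 677^2 = 458329 ≡ 1206 (mod 1489)
400^8 = (400^4)^2 ≡ 1206^2 = 1454436 ≡ 1172 (mod 1489)
400^16 = (400^8)^2 ≡ 1172^2 = 1373584 ≡ 726 (mod 1489)
400^32 = (400^16)^2 ≡ 726^2 = 527076 ≡ 1459 (mod 1489)
400^34 = 400^32 · 400^2 ≡ 1459 · 677 ≡ 536 (mod 1489).

536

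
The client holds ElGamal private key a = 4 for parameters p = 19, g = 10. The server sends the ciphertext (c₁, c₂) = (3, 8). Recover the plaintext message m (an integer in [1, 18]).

13

Shared mask s = c₁^a mod p = 3^4 mod 19.
3^1 ≡ 3 (mod 19)
3^2 = (3^1)^2 ≡ 3^2 = 9 ≡ 9 (mod 19)
3^4 = (3^2)^2 ≡ 9^2 = 81 ≡ 5 (mod 19)
So s = 5; s⁻¹ ≡ 4 (mod 19).
m = c₂ · s⁻¹ mod 19 = 8 · 4 mod 19 = 13.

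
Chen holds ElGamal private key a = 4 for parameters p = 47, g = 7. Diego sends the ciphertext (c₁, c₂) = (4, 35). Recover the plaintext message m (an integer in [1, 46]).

33

Shared mask s = c₁^a mod p = 4^4 mod 47.
4^1 ≡ 4 (mod 47)
4^2 = (4^1)^2 ≡ 4^2 = 16 ≡ 16 (mod 47)
4^4 = (4^2)^2 ≡ 16^2 = 256 ≡ 21 (mod 47)
So s = 21; s⁻¹ ≡ 9 (mod 47).
m = c₂ · s⁻¹ mod 47 = 35 · 9 mod 47 = 33.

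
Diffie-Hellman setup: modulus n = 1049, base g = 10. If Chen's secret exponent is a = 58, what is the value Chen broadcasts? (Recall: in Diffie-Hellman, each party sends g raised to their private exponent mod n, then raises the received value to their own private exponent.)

Public value = 10^{58} \pmod{1049}.
10^1 ≡ 10 (mod 1049)
10^2 = (10^1)^2 ≡ 10^2 = 100 ≡ 100 (mod 1049)
10^4 = (10^2)^2 ≡ 100^2 = 10000 ≡ 559 (mod 1049)
10^8 = (10^4)^2 ≡ 559^2 = 312481 ≡ 928 (mod 1049)
10^16 = (10^8)^2 ≡ 928^2 = 861184 ≡ 1004 (mod 1049)
10^32 = (10^16)^2 ≡ 1004^2 = 1008016 ≡ 976 (mod 1049)
10^58 = 10^32 · 10^16 · 10^8 · 10^2 ≡ 976 · 1004 · 928 · 100 ≡ 208 (mod 1049).

208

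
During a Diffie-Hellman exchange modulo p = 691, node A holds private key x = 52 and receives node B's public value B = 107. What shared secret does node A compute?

204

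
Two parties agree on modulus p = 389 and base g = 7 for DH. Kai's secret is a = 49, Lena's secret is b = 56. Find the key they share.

102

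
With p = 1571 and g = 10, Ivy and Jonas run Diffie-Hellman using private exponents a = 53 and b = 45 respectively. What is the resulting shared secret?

925

Ivy sends A = g^a mod p = 10^53 mod 1571.
10^1 ≡ 10 (mod 1571)
10^2 = (10^1)^2 ≡ 10^2 = 100 ≡ 100 (mod 1571)
10^4 = (10^2)^2 ≡ 100^2 = 10000 ≡ 574 (mod 1571)
10^8 = (10^4)^2 ≡ 574^2 = 329476 ≡ 1137 (mod 1571)
10^16 = (10^8)^2 ≡ 1137^2 = 1292769 ≡ 1407 (mod 1571)
10^32 = (10^16)^2 ≡ 1407^2 = 1979649 ≡ 189 (mod 1571)
10^53 = 10^32 · 10^16 · 10^4 · 10^1 ≡ 189 · 1407 · 574 · 10 ≡ 281 (mod 1571).
So A = 281. Jonas then computes K = A^b mod p = 281^45 mod 1571.
281^1 ≡ 281 (mod 1571)
281^2 = (281^1)^2 ≡ 281^2 = 78961 ≡ 411 (mod 1571)
281^4 = (281^2)^2 ≡ 411^2 = 168921 ≡ 824 (mod 1571)
281^8 = (281^4)^2 ≡ 824^2 = 678976 ≡ 304 (mod 1571)
281^16 = (281^8)^2 ≡ 304^2 = 92416 ≡ 1298 (mod 1571)
281^32 = (281^16)^2 ≡ 1298^2 = 1684804 ≡ 692 (mod 1571)
281^45 = 281^32 · 281^8 · 281^4 · 281^1 ≡ 692 · 304 · 824 · 281 ≡ 925 (mod 1571).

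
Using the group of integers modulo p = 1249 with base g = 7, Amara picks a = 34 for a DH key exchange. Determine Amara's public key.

Public value = 7^34 mod 1249.
7^1 ≡ 7 (mod 1249)
7^2 = (7^1)^2 ≡ 7^2 = 49 ≡ 49 (mod 1249)
7^4 = (7^2)^2 ≡ 49^2 = 2401 ≡ 1152 (mod 1249)
7^8 = (7^4)^2 ≡ 1152^2 = 1327104 ≡ 666 (mod 1249)
7^16 = (7^8)^2 ≡ 666^2 = 443556 ≡ 161 (mod 1249)
7^32 = (7^16)^2 ≡ 161^2 = 25921 ≡ 941 (mod 1249)
7^34 = 7^32 · 7^2 ≡ 941 · 49 ≡ 1145 (mod 1249).

1145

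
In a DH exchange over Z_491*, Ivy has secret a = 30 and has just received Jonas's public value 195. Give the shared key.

Shared key K = 195^30 mod 491.
195^1 ≡ 195 (mod 491)
195^2 = (195^1)^2 ≡ 195^2 = 38025 ≡ 218 (mod 491)
195^4 = (195^2)^2 ≡ 218^2 = 47524 ≡ 388 (mod 491)
195^8 = (195^4)^2 ≡ 388^2 = 150544 ≡ 298 (mod 491)
195^16 = (195^8)^2 ≡ 298^2 = 88804 ≡ 424 (mod 491)
195^30 = 195^16 · 195^8 · 195^4 · 195^2 ≡ 424 · 298 · 388 · 218 ≡ 176 (mod 491).

176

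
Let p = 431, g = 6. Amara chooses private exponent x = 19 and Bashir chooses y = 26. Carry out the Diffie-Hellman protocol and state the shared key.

Bashir sends B = g^y mod p = 6^26 mod 431.
6^1 ≡ 6 (mod 431)
6^2 = (6^1)^2 ≡ 6^2 = 36 ≡ 36 (mod 431)
6^4 = (6^2)^2 ≡ 36^2 = 1296 ≡ 3 (mod 431)
6^8 = (6^4)^2 ≡ 3^2 = 9 ≡ 9 (mod 431)
6^16 = (6^8)^2 ≡ 9^2 = 81 ≡ 81 (mod 431)
6^26 = 6^16 · 6^8 · 6^2 ≡ 81 · 9 · 36 ≡ 384 (mod 431).
So B = 384. Amara then computes K = B^x mod p = 384^19 mod 431.
384^1 ≡ 384 (mod 431)
384^2 = (384^1)^2 ≡ 384^2 = 147456 ≡ 54 (mod 431)
384^4 = (384^2)^2 ≡ 54^2 = 2916 ≡ 330 (mod 431)
384^8 = (384^4)^2 ≡ 330^2 = 108900 ≡ 288 (mod 431)
384^16 = (384^8)^2 ≡ 288^2 = 82944 ≡ 192 (mod 431)
384^19 = 384^16 · 384^2 · 384^1 ≡ 192 · 54 · 384 ≡ 165 (mod 431).

165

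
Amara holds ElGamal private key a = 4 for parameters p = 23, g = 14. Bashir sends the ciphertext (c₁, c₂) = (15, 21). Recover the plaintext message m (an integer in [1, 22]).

22

Shared mask s = c₁^a mod p = 15^4 mod 23.
15^1 ≡ 15 (mod 23)
15^2 = (15^1)^2 ≡ 15^2 = 225 ≡ 18 (mod 23)
15^4 = (15^2)^2 ≡ 18^2 = 324 ≡ 2 (mod 23)
So s = 2; s⁻¹ ≡ 12 (mod 23).
m = c₂ · s⁻¹ mod 23 = 21 · 12 mod 23 = 22.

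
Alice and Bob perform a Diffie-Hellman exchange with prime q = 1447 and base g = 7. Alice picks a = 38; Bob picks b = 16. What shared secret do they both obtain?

531

Bob sends B = g^b mod q = 7^16 mod 1447.
7^1 ≡ 7 (mod 1447)
7^2 = (7^1)^2 ≡ 7^2 = 49 ≡ 49 (mod 1447)
7^4 = (7^2)^2 ≡ 49^2 = 2401 ≡ 954 (mod 1447)
7^8 = (7^4)^2 ≡ 954^2 = 910116 ≡ 1400 (mod 1447)
7^16 = (7^8)^2 ≡ 1400^2 = 1960000 ≡ 762 (mod 1447)
So B = 762. Alice then computes K = B^a mod q = 762^38 mod 1447.
762^1 ≡ 762 (mod 1447)
762^2 = (762^1)^2 ≡ 762^2 = 580644 ≡ 397 (mod 1447)
762^4 = (762^2)^2 ≡ 397^2 = 157609 ≡ 1333 (mod 1447)
762^8 = (762^4)^2 ≡ 1333^2 = 1776889 ≡ 1420 (mod 1447)
762^16 = (762^8)^2 ≡ 1420^2 = 2016400 ≡ 729 (mod 1447)
762^32 = (762^16)^2 ≡ 729^2 = 531441 ≡ 392 (mod 1447)
762^38 = 762^32 · 762^4 · 762^2 ≡ 392 · 1333 · 397 ≡ 531 (mod 1447).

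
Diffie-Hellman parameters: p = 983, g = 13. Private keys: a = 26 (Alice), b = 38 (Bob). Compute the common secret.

Alice sends A = g^a mod p = 13^26 mod 983.
13^1 ≡ 13 (mod 983)
13^2 = (13^1)^2 ≡ 13^2 = 169 ≡ 169 (mod 983)
13^4 = (13^2)^2 ≡ 169^2 = 28561 ≡ 54 (mod 983)
13^8 = (13^4)^2 ≡ 54^2 = 2916 ≡ 950 (mod 983)
13^16 = (13^8)^2 ≡ 950^2 = 902500 ≡ 106 (mod 983)
13^26 = 13^16 · 13^8 · 13^2 ≡ 106 · 950 · 169 ≡ 604 (mod 983).
So A = 604. Bob then computes K = A^b mod p = 604^38 mod 983.
604^1 ≡ 604 (mod 983)
604^2 = (604^1)^2 ≡ 604^2 = 364816 ≡ 123 (mod 983)
604^4 = (604^2)^2 ≡ 123^2 = 15129 ≡ 384 (mod 983)
604^8 = (604^4)^2 ≡ 384^2 = 147456 ≡ 6 (mod 983)
604^16 = (604^8)^2 ≡ 6^2 = 36 ≡ 36 (mod 983)
604^32 = (604^16)^2 ≡ 36^2 = 1296 ≡ 313 (mod 983)
604^38 = 604^32 · 604^4 · 604^2 ≡ 313 · 384 · 123 ≡ 279 (mod 983).

279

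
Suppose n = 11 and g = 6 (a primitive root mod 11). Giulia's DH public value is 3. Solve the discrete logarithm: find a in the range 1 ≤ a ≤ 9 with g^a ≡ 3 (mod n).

2

Try successive powers of 6 modulo 11:
6^1 ≡ 6
6^2 ≡ 3
Found: a = 2.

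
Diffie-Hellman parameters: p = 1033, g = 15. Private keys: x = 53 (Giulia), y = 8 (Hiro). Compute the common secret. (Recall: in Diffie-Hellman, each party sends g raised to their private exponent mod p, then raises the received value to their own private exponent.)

Hiro sends B = g^y mod p = 15^8 mod 1033.
15^1 ≡ 15 (mod 1033)
15^2 = (15^1)^2 ≡ 15^2 = 225 ≡ 225 (mod 1033)
15^4 = (15^2)^2 ≡ 225^2 = 50625 ≡ 8 (mod 1033)
15^8 = (15^4)^2 ≡ 8^2 = 64 ≡ 64 (mod 1033)
So B = 64. Giulia then computes K = B^x mod p = 64^53 mod 1033.
64^1 ≡ 64 (mod 1033)
64^2 = (64^1)^2 ≡ 64^2 = 4096 ≡ 997 (mod 1033)
64^4 = (64^2)^2 ≡ 997^2 = 994009 ≡ 263 (mod 1033)
64^8 = (64^4)^2 ≡ 263^2 = 69169 ≡ 991 (mod 1033)
64^16 = (64^8)^2 ≡ 991^2 = 982081 ≡ 731 (mod 1033)
64^32 = (64^16)^2 ≡ 731^2 = 534361 ≡ 300 (mod 1033)
64^53 = 64^32 · 64^16 · 64^4 · 64^1 ≡ 300 · 731 · 263 · 64 ≡ 479 (mod 1033).

479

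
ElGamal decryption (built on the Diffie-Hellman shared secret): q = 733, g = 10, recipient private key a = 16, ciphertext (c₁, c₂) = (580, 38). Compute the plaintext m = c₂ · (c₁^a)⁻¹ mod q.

67

Shared mask s = c₁^a mod q = 580^16 mod 733.
580^1 ≡ 580 (mod 733)
580^2 = (580^1)^2 ≡ 580^2 = 336400 ≡ 686 (mod 733)
580^4 = (580^2)^2 ≡ 686^2 = 470596 ≡ 10 (mod 733)
580^8 = (580^4)^2 ≡ 10^2 = 100 ≡ 100 (mod 733)
580^16 = (580^8)^2 ≡ 100^2 = 10000 ≡ 471 (mod 733)
So s = 471; s⁻¹ ≡ 484 (mod 733).
m = c₂ · s⁻¹ mod 733 = 38 · 484 mod 733 = 67.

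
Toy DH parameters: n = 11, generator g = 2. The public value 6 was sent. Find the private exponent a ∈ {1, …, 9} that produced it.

Try successive powers of 2 modulo 11:
2^1 ≡ 2
2^2 ≡ 4
2^3 ≡ 8
2^4 ≡ 5
2^5 ≡ 10
2^6 ≡ 9
2^7 ≡ 7
2^8 ≡ 3
2^9 ≡ 6
Found: a = 9.

9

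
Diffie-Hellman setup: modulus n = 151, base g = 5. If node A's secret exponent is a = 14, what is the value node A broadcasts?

42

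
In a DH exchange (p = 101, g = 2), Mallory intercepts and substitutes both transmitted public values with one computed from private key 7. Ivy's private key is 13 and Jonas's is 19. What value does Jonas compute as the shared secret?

Jonas receives Mallory's public value M = 2^7 mod 101 instead of the honest one.
2^1 ≡ 2 (mod 101)
2^2 = (2^1)^2 ≡ 2^2 = 4 ≡ 4 (mod 101)
2^4 = (2^2)^2 ≡ 4^2 = 16 ≡ 16 (mod 101)
2^7 = 2^4 · 2^2 · 2^1 ≡ 16 · 4 · 2 ≡ 27 (mod 101).
So M = 27. Jonas computes K = M^19 mod 101.
27^1 ≡ 27 (mod 101)
27^2 = (27^1)^2 ≡ 27^2 = 729 ≡ 22 (mod 101)
27^4 = (27^2)^2 ≡ 22^2 = 484 ≡ 80 (mod 101)
27^8 = (27^4)^2 ≡ 80^2 = 6400 ≡ 37 (mod 101)
27^16 = (27^8)^2 ≡ 37^2 = 1369 ≡ 56 (mod 101)
27^19 = 27^16 · 27^2 · 27^1 ≡ 56 · 22 · 27 ≡ 35 (mod 101).

35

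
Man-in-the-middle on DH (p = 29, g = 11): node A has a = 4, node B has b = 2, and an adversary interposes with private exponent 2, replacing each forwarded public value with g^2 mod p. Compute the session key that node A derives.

16

Node A receives an adversary's public value M = 11^2 mod 29 instead of the honest one.
11^1 ≡ 11 (mod 29)
11^2 = (11^1)^2 ≡ 11^2 = 121 ≡ 5 (mod 29)
So M = 5. Node A computes K = M^4 mod 29.
5^1 ≡ 5 (mod 29)
5^2 = (5^1)^2 ≡ 5^2 = 25 ≡ 25 (mod 29)
5^4 = (5^2)^2 ≡ 25^2 = 625 ≡ 16 (mod 29)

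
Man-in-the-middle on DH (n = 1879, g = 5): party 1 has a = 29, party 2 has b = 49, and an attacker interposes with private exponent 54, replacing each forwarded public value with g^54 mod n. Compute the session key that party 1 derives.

561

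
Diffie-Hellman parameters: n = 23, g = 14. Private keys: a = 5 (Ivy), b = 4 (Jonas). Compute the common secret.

Jonas sends B = g^b mod n = 14^4 mod 23.
14^1 ≡ 14 (mod 23)
14^2 = (14^1)^2 ≡ 14^2 = 196 ≡ 12 (mod 23)
14^4 = (14^2)^2 ≡ 12^2 = 144 ≡ 6 (mod 23)
So B = 6. Ivy then computes K = B^a mod n = 6^5 mod 23.
6^1 ≡ 6 (mod 23)
6^2 = (6^1)^2 ≡ 6^2 = 36 ≡ 13 (mod 23)
6^4 = (6^2)^2 ≡ 13^2 = 169 ≡ 8 (mod 23)
6^5 = 6^4 · 6^1 ≡ 8 · 6 ≡ 2 (mod 23).

2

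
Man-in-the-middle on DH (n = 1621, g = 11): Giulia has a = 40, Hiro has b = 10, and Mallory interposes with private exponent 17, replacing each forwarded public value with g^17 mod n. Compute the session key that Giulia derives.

1504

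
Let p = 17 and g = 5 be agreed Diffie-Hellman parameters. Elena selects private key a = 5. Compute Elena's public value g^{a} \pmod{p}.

Public value = 5^{5} \pmod{17}.
5^1 ≡ 5 (mod 17)
5^2 = (5^1)^2 ≡ 5^2 = 25 ≡ 8 (mod 17)
5^4 = (5^2)^2 ≡ 8^2 = 64 ≡ 13 (mod 17)
5^5 = 5^4 · 5^1 ≡ 13 · 5 ≡ 14 (mod 17).

14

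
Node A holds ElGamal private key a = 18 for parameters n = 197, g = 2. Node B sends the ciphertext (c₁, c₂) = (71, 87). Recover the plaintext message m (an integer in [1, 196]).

125

Shared mask s = c₁^a mod n = 71^18 mod 197.
71^1 ≡ 71 (mod 197)
71^2 = (71^1)^2 ≡ 71^2 = 5041 ≡ 116 (mod 197)
71^4 = (71^2)^2 ≡ 116^2 = 13456 ≡ 60 (mod 197)
71^8 = (71^4)^2 ≡ 60^2 = 3600 ≡ 54 (mod 197)
71^16 = (71^8)^2 ≡ 54^2 = 2916 ≡ 158 (mod 197)
71^18 = 71^16 · 71^2 ≡ 158 · 116 ≡ 7 (mod 197).
So s = 7; s⁻¹ ≡ 169 (mod 197).
m = c₂ · s⁻¹ mod 197 = 87 · 169 mod 197 = 125.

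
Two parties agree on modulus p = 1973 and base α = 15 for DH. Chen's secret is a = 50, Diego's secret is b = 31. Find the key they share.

Diego sends B = α^b mod p = 15^31 mod 1973.
15^1 ≡ 15 (mod 1973)
15^2 = (15^1)^2 ≡ 15^2 = 225 ≡ 225 (mod 1973)
15^4 = (15^2)^2 ≡ 225^2 = 50625 ≡ 1300 (mod 1973)
15^8 = (15^4)^2 ≡ 1300^2 = 1690000 ≡ 1112 (mod 1973)
15^16 = (15^8)^2 ≡ 1112^2 = 1236544 ≡ 1446 (mod 1973)
15^31 = 15^16 · 15^8 · 15^4 · 15^2 · 15^1 ≡ 1446 · 1112 · 1300 · 225 · 15 ≡ 1679 (mod 1973).
So B = 1679. Chen then computes K = B^a mod p = 1679^50 mod 1973.
1679^1 ≡ 1679 (mod 1973)
1679^2 = (1679^1)^2 ≡ 1679^2 = 2819041 ≡ 1597 (mod 1973)
1679^4 = (1679^2)^2 ≡ 1597^2 = 2550409 ≡ 1293 (mod 1973)
1679^8 = (1679^4)^2 ≡ 1293^2 = 1671849 ≡ 718 (mod 1973)
1679^16 = (1679^8)^2 ≡ 718^2 = 515524 ≡ 571 (mod 1973)
1679^32 = (1679^16)^2 ≡ 571^2 = 326041 ≡ 496 (mod 1973)
1679^50 = 1679^32 · 1679^16 · 1679^2 ≡ 496 · 571 · 1597 ≡ 1486 (mod 1973).

1486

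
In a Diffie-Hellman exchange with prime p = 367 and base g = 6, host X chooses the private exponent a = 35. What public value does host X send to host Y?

363

Public value = 6^35 (mod 367).
6^1 ≡ 6 (mod 367)
6^2 = (6^1)^2 ≡ 6^2 = 36 ≡ 36 (mod 367)
6^4 = (6^2)^2 ≡ 36^2 = 1296 ≡ 195 (mod 367)
6^8 = (6^4)^2 ≡ 195^2 = 38025 ≡ 224 (mod 367)
6^16 = (6^8)^2 ≡ 224^2 = 50176 ≡ 264 (mod 367)
6^32 = (6^16)^2 ≡ 264^2 = 69696 ≡ 333 (mod 367)
6^35 = 6^32 · 6^2 · 6^1 ≡ 333 · 36 · 6 ≡ 363 (mod 367).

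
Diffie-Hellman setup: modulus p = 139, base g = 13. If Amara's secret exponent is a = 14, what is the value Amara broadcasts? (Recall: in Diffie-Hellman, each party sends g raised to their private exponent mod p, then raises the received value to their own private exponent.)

69

Public value = 13^14 mod 139.
13^1 ≡ 13 (mod 139)
13^2 = (13^1)^2 ≡ 13^2 = 169 ≡ 30 (mod 139)
13^4 = (13^2)^2 ≡ 30^2 = 900 ≡ 66 (mod 139)
13^8 = (13^4)^2 ≡ 66^2 = 4356 ≡ 47 (mod 139)
13^14 = 13^8 · 13^4 · 13^2 ≡ 47 · 66 · 30 ≡ 69 (mod 139).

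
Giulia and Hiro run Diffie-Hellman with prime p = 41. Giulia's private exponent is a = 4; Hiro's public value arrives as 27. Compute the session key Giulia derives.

40

Shared key K = 27^4 mod 41.
27^1 ≡ 27 (mod 41)
27^2 = (27^1)^2 ≡ 27^2 = 729 ≡ 32 (mod 41)
27^4 = (27^2)^2 ≡ 32^2 = 1024 ≡ 40 (mod 41)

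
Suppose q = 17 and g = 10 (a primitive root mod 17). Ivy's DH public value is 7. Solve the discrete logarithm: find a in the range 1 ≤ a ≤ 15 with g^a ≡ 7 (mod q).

9

Try successive powers of 10 modulo 17:
10^1 ≡ 10
10^2 ≡ 15
10^3 ≡ 14
10^4 ≡ 4
10^5 ≡ 6
10^6 ≡ 9
10^7 ≡ 5
10^8 ≡ 16
10^9 ≡ 7
Found: a = 9.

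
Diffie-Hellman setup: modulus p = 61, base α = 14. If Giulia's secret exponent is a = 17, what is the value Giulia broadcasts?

Public value = 14^17 mod 61.
14^1 ≡ 14 (mod 61)
14^2 = (14^1)^2 ≡ 14^2 = 196 ≡ 13 (mod 61)
14^4 = (14^2)^2 ≡ 13^2 = 169 ≡ 47 (mod 61)
14^8 = (14^4)^2 ≡ 47^2 = 2209 ≡ 13 (mod 61)
14^16 = (14^8)^2 ≡ 13^2 = 169 ≡ 47 (mod 61)
14^17 = 14^16 · 14^1 ≡ 47 · 14 ≡ 48 (mod 61).

48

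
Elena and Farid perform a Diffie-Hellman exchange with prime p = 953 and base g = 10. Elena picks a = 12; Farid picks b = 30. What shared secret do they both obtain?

409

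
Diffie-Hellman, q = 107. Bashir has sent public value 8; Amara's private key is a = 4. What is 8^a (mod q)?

Shared key K = 8^4 mod 107.
8^1 ≡ 8 (mod 107)
8^2 = (8^1)^2 ≡ 8^2 = 64 ≡ 64 (mod 107)
8^4 = (8^2)^2 ≡ 64^2 = 4096 ≡ 30 (mod 107)

30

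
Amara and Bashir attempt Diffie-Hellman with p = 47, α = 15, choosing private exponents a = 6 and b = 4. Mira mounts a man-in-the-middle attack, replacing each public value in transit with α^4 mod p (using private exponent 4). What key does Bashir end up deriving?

Bashir receives Mira's public value M = 15^4 mod 47 instead of the honest one.
15^1 ≡ 15 (mod 47)
15^2 = (15^1)^2 ≡ 15^2 = 225 ≡ 37 (mod 47)
15^4 = (15^2)^2 ≡ 37^2 = 1369 ≡ 6 (mod 47)
So M = 6. Bashir computes K = M^4 mod 47.
6^1 ≡ 6 (mod 47)
6^2 = (6^1)^2 ≡ 6^2 = 36 ≡ 36 (mod 47)
6^4 = (6^2)^2 ≡ 36^2 = 1296 ≡ 27 (mod 47)

27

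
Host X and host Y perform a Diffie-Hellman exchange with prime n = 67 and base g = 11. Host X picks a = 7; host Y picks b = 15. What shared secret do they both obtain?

53

Host Y sends B = g^b mod n = 11^15 mod 67.
11^1 ≡ 11 (mod 67)
11^2 = (11^1)^2 ≡ 11^2 = 121 ≡ 54 (mod 67)
11^4 = (11^2)^2 ≡ 54^2 = 2916 ≡ 35 (mod 67)
11^8 = (11^4)^2 ≡ 35^2 = 1225 ≡ 19 (mod 67)
11^15 = 11^8 · 11^4 · 11^2 · 11^1 ≡ 19 · 35 · 54 · 11 ≡ 45 (mod 67).
So B = 45. Host X then computes K = B^a mod n = 45^7 mod 67.
45^1 ≡ 45 (mod 67)
45^2 = (45^1)^2 ≡ 45^2 = 2025 ≡ 15 (mod 67)
45^4 = (45^2)^2 ≡ 15^2 = 225 ≡ 24 (mod 67)
45^7 = 45^4 · 45^2 · 45^1 ≡ 24 · 15 · 45 ≡ 53 (mod 67).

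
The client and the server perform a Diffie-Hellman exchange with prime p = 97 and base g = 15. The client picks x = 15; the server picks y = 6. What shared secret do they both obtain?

The server sends B = g^y mod p = 15^6 mod 97.
15^1 ≡ 15 (mod 97)
15^2 = (15^1)^2 ≡ 15^2 = 225 ≡ 31 (mod 97)
15^4 = (15^2)^2 ≡ 31^2 = 961 ≡ 88 (mod 97)
15^6 = 15^4 · 15^2 ≡ 88 · 31 ≡ 12 (mod 97).
So B = 12. The client then computes K = B^x mod p = 12^15 mod 97.
12^1 ≡ 12 (mod 97)
12^2 = (12^1)^2 ≡ 12^2 = 144 ≡ 47 (mod 97)
12^4 = (12^2)^2 ≡ 47^2 = 2209 ≡ 75 (mod 97)
12^8 = (12^4)^2 ≡ 75^2 = 5625 ≡ 96 (mod 97)
12^15 = 12^8 · 12^4 · 12^2 · 12^1 ≡ 96 · 75 · 47 · 12 ≡ 89 (mod 97).

89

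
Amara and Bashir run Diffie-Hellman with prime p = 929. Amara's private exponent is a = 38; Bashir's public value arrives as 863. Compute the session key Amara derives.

Shared key K = 863^38 mod 929.
863^1 ≡ 863 (mod 929)
863^2 = (863^1)^2 ≡ 863^2 = 744769 ≡ 640 (mod 929)
863^4 = (863^2)^2 ≡ 640^2 = 409600 ≡ 840 (mod 929)
863^8 = (863^4)^2 ≡ 840^2 = 705600 ≡ 489 (mod 929)
863^16 = (863^8)^2 ≡ 489^2 = 239121 ≡ 368 (mod 929)
863^32 = (863^16)^2 ≡ 368^2 = 135424 ≡ 719 (mod 929)
863^38 = 863^32 · 863^4 · 863^2 ≡ 719 · 840 · 640 ≡ 725 (mod 929).

725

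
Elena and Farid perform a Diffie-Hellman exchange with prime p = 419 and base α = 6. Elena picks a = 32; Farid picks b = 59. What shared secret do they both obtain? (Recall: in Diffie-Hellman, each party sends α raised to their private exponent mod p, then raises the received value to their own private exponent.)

Farid sends B = α^b mod p = 6^59 mod 419.
6^1 ≡ 6 (mod 419)
6^2 = (6^1)^2 ≡ 6^2 = 36 ≡ 36 (mod 419)
6^4 = (6^2)^2 ≡ 36^2 = 1296 ≡ 39 (mod 419)
6^8 = (6^4)^2 ≡ 39^2 = 1521 ≡ 264 (mod 419)
6^16 = (6^8)^2 ≡ 264^2 = 69696 ≡ 142 (mod 419)
6^32 = (6^16)^2 ≡ 142^2 = 20164 ≡ 52 (mod 419)
6^59 = 6^32 · 6^16 · 6^8 · 6^2 · 6^1 ≡ 52 · 142 · 264 · 36 · 6 ≡ 384 (mod 419).
So B = 384. Elena then computes K = B^a mod p = 384^32 mod 419.
384^1 ≡ 384 (mod 419)
384^2 = (384^1)^2 ≡ 384^2 = 147456 ≡ 387 (mod 419)
384^4 = (384^2)^2 ≡ 387^2 = 149769 ≡ 186 (mod 419)
384^8 = (384^4)^2 ≡ 186^2 = 34596 ≡ 238 (mod 419)
384^16 = (384^8)^2 ≡ 238^2 = 56644 ≡ 79 (mod 419)
384^32 = (384^16)^2 ≡ 79^2 = 6241 ≡ 375 (mod 419)

375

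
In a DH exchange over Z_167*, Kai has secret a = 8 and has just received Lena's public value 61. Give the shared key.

Shared key K = 61^8 mod 167.
61^1 ≡ 61 (mod 167)
61^2 = (61^1)^2 ≡ 61^2 = 3721 ≡ 47 (mod 167)
61^4 = (61^2)^2 ≡ 47^2 = 2209 ≡ 38 (mod 167)
61^8 = (61^4)^2 ≡ 38^2 = 1444 ≡ 108 (mod 167)

108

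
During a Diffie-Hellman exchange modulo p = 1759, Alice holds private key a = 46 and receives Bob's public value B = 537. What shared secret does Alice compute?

1663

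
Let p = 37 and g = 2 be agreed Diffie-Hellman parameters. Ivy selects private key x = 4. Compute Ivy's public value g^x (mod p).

16

Public value = 2^4 (mod 37).
2^1 ≡ 2 (mod 37)
2^2 = (2^1)^2 ≡ 2^2 = 4 ≡ 4 (mod 37)
2^4 = (2^2)^2 ≡ 4^2 = 16 ≡ 16 (mod 37)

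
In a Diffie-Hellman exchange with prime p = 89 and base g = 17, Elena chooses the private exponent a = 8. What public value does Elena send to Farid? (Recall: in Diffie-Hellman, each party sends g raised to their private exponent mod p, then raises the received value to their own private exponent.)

Public value = 17^8 mod 89.
17^1 ≡ 17 (mod 89)
17^2 = (17^1)^2 ≡ 17^2 = 289 ≡ 22 (mod 89)
17^4 = (17^2)^2 ≡ 22^2 = 484 ≡ 39 (mod 89)
17^8 = (17^4)^2 ≡ 39^2 = 1521 ≡ 8 (mod 89)

8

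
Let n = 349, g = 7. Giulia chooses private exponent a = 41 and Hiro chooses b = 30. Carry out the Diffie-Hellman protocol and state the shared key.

100

Hiro sends B = g^b mod n = 7^30 mod 349.
7^1 ≡ 7 (mod 349)
7^2 = (7^1)^2 ≡ 7^2 = 49 ≡ 49 (mod 349)
7^4 = (7^2)^2 ≡ 49^2 = 2401 ≡ 307 (mod 349)
7^8 = (7^4)^2 ≡ 307^2 = 94249 ≡ 19 (mod 349)
7^16 = (7^8)^2 ≡ 19^2 = 361 ≡ 12 (mod 349)
7^30 = 7^16 · 7^8 · 7^4 · 7^2 ≡ 12 · 19 · 307 · 49 ≡ 181 (mod 349).
So B = 181. Giulia then computes K = B^a mod n = 181^41 mod 349.
181^1 ≡ 181 (mod 349)
181^2 = (181^1)^2 ≡ 181^2 = 32761 ≡ 304 (mod 349)
181^4 = (181^2)^2 ≡ 304^2 = 92416 ≡ 280 (mod 349)
181^8 = (181^4)^2 ≡ 280^2 = 78400 ≡ 224 (mod 349)
181^16 = (181^8)^2 ≡ 224^2 = 50176 ≡ 269 (mod 349)
181^32 = (181^16)^2 ≡ 269^2 = 72361 ≡ 118 (mod 349)
181^41 = 181^32 · 181^8 · 181^1 ≡ 118 · 224 · 181 ≡ 100 (mod 349).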